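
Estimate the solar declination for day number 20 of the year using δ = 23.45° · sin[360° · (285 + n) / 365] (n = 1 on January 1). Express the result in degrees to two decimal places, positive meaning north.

360 × (285 + 20) / 365 = 300.822°; sin(300.822°) = -0.8588.
δ = 23.45 × -0.8588 = -20.139° ≈ -20.14°.

-20.14°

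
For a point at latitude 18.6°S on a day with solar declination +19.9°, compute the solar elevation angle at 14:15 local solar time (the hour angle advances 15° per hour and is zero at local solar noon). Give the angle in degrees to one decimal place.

39.2°

Hour angle H = 15° × (14.25 − 12) = 33.75°.
cos θ_z = sin(-18.6°) sin(19.9°) + cos(-18.6°) cos(19.9°) cos(33.75°) = -0.1086 + 0.7410 = 0.6324.
θ_z = arccos(0.6324) = 50.77°, so the elevation is 90° − 50.77° = 39.23°.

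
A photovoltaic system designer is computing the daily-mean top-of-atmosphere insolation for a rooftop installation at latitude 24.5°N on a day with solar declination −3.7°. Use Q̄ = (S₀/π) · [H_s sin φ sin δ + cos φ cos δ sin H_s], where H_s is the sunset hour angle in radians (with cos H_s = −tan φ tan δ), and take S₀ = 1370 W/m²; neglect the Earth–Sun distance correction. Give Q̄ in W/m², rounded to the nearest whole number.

378 W/m²

cos H_s = −tan(24.5°) · tan(-3.7°) = 0.0295, so H_s = arccos(0.0295) = 88.31°. In radians, H_s = 1.5413.
H_s sin φ sin δ = 1.5413 × 0.4147 × -0.0645 = -0.0412.
cos φ cos δ sin H_s = 0.9100 × 0.9979 × 0.9996 = 0.9077.
Q̄ = (1370/π) × (-0.0412 + 0.9077) = 436.08 × 0.8665 = 377.86 W/m².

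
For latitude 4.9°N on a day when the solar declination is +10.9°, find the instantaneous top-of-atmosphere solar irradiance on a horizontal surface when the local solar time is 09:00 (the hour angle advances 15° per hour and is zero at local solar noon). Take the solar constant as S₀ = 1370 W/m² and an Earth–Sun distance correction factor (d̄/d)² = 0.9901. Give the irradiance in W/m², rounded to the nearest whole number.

960 W/m²

Hour angle H = 15° × (9 − 12) = -45.00°.
cos θ_z = sin φ sin δ + cos φ cos δ cos H = (0.0854)(0.1891) + (0.9963)(0.9820)(0.7071) = 0.7080.
Top-of-atmosphere irradiance = S₀ (d̄/d)² cos θ_z = 1370 × 0.9901 × 0.7080 = 960.36 W/m².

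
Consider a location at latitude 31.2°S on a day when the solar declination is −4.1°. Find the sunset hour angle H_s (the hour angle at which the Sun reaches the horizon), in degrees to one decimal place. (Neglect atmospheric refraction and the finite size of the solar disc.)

The sunset hour angle satisfies cos H_s = −tan φ tan δ = -0.0434, giving H_s = 92.49°.

92.5°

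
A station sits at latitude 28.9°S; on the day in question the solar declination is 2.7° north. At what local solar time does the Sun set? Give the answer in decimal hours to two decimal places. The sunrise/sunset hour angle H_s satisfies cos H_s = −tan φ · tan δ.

The sunset hour angle satisfies cos H_s = −tan φ tan δ = 0.0260, giving H_s = 88.51°.
Sunset is at 12 + H_s/15 = 12 + 5.901 = 17.901 h local solar time.

17.90 h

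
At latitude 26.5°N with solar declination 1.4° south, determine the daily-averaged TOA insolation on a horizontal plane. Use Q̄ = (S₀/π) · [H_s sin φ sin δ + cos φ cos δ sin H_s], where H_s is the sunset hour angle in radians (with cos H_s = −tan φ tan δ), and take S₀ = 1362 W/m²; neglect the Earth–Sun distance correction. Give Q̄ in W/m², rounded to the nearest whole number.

380 W/m²

cos H_s = −tan(26.5°) · tan(-1.4°) = 0.0122, so H_s = arccos(0.0122) = 89.30°. In radians, H_s = 1.5586.
H_s sin φ sin δ = 1.5586 × 0.4462 × -0.0244 = -0.0170.
cos φ cos δ sin H_s = 0.8949 × 0.9997 × 0.9999 = 0.8945.
Q̄ = (1362/π) × (-0.0170 + 0.8945) = 433.54 × 0.8775 = 380.43 W/m².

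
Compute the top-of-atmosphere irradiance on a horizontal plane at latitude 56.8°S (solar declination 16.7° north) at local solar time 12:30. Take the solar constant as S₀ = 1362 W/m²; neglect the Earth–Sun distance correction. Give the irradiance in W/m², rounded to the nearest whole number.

Hour angle H = 15° × (12.5 − 12) = 7.50°.
With φ = -56.8°, δ = 16.7°, H = 7.50°: sin φ sin δ = -0.2405, cos φ cos δ cos H = 0.5200, so cos θ_z = 0.2795.
Top-of-atmosphere irradiance = S₀ cos θ_z = 1362 × 0.2795 = 380.68 W/m².

381 W/m²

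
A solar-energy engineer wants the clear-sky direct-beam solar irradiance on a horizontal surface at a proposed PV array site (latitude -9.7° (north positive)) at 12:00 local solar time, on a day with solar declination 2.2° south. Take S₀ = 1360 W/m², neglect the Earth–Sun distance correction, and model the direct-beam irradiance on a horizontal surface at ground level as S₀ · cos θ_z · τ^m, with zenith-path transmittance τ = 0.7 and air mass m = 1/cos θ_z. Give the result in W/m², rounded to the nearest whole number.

941 W/m²

Hour angle H = 15° × (12 − 12) = 0.00°.
With φ = -9.7°, δ = -2.2°, H = 0.00°: sin φ sin δ = 0.0065, cos φ cos δ cos H = 0.9850, so cos θ_z = 0.9915.
Air mass m = 1/cos θ_z = 1/0.9915 = 1.009; τ^m = 0.7^1.009 = 0.6978.
Surface direct beam = 1360 × 0.9915 × 0.6978 = 940.94 W/m².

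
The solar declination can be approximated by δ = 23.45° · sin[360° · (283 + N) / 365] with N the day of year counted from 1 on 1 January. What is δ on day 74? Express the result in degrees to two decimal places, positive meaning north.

-3.22°

360 × (283 + 74) / 365 = 352.110°; sin(352.110°) = -0.1373.
δ = 23.45 × -0.1373 = -3.220° ≈ -3.22°.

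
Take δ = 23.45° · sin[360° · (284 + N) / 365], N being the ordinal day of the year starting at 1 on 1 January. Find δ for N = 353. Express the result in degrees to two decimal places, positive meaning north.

-23.44°

360 × (284 + 353) / 365 = 628.274°; sin(628.274°) = -0.9995.
δ = 23.45 × -0.9995 = -23.438° ≈ -23.44°.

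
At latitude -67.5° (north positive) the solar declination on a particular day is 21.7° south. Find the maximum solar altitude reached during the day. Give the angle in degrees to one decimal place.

44.2°

At local solar noon the hour angle is zero, so the elevation is 90° − |φ − δ| = 90° − |-67.5° − (-21.7°)| = 90° − 45.8° = 44.2°.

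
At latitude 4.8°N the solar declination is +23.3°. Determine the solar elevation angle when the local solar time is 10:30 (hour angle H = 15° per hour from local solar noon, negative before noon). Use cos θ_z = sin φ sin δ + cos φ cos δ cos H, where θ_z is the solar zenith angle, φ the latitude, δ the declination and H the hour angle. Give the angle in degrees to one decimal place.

61.5°

Hour angle H = 15° × (10.5 − 12) = -22.50°.
cos θ_z = sin(4.8°) sin(23.3°) + cos(4.8°) cos(23.3°) cos(-22.50°) = 0.0331 + 0.8456 = 0.8787.
θ_z = arccos(0.8787) = 28.51°, so the elevation is 90° − 28.51° = 61.49°.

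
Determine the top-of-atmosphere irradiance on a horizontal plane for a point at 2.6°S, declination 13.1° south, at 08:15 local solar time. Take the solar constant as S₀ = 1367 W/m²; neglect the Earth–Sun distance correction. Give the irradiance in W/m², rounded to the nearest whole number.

Hour angle H = 15° × (8.25 − 12) = -56.25°.
cos θ_z = sin φ sin δ + cos φ cos δ cos H = (-0.0454)(-0.2267) + (0.9990)(0.9740)(0.5556) = 0.5509.
Top-of-atmosphere irradiance = S₀ cos θ_z = 1367 × 0.5509 = 753.08 W/m².

753 W/m²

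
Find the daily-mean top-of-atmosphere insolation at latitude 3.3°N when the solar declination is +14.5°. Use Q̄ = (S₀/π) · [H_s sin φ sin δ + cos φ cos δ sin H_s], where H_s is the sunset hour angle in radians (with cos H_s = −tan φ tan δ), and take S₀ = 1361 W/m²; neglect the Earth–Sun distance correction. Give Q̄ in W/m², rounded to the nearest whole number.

429 W/m²

cos H_s = −tan(3.3°) · tan(14.5°) = -0.0149, so H_s = arccos(-0.0149) = 90.85°. In radians, H_s = 1.5856.
H_s sin φ sin δ = 1.5856 × 0.0576 × 0.2504 = 0.0229.
cos φ cos δ sin H_s = 0.9983 × 0.9681 × 0.9999 = 0.9664.
Q̄ = (1361/π) × (0.0229 + 0.9664) = 433.22 × 0.9893 = 428.58 W/m².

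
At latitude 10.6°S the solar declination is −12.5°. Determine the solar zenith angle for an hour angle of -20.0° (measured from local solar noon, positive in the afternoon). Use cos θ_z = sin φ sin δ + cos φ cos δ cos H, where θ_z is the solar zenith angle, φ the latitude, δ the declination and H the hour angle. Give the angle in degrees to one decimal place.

cos θ_z = sin φ sin δ + cos φ cos δ cos H = (-0.1840)(-0.2164) + (0.9829)(0.9763)(0.9397) = 0.9416.
θ_z = arccos(0.9416) = 19.68°.

19.7°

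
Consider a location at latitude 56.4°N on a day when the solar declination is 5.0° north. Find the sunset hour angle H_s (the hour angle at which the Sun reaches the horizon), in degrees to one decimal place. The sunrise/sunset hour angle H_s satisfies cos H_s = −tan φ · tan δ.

97.6°

−tan φ tan δ = −(1.5051)(0.0875) = -0.1317; H_s = arccos(-0.1317) = 97.57°.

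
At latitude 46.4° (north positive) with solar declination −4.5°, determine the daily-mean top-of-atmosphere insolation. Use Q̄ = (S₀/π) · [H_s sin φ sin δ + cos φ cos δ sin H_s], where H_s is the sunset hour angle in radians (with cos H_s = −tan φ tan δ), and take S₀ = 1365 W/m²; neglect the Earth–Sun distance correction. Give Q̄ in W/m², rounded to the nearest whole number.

261 W/m²

The sunset hour angle satisfies cos H_s = −tan φ tan δ = 0.0826, giving H_s = 85.26°. In radians, H_s = 1.4881.
H_s sin φ sin δ = 1.4881 × 0.7242 × -0.0785 = -0.0846.
cos φ cos δ sin H_s = 0.6896 × 0.9969 × 0.9966 = 0.6851.
Q̄ = (1365/π) × (-0.0846 + 0.6851) = 434.49 × 0.6005 = 260.91 W/m².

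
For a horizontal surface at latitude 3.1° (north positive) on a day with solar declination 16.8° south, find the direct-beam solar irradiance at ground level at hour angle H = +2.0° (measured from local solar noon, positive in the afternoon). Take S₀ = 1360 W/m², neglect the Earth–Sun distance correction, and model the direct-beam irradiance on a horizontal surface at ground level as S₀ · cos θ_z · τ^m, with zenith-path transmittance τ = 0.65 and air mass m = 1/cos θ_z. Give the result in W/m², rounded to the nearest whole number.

cos θ_z = sin(3.1°) sin(-16.8°) + cos(3.1°) cos(-16.8°) cos(2.00°) = -0.0156 + 0.9553 = 0.9397.
Air mass m = 1/cos θ_z = 1/0.9397 = 1.064; τ^m = 0.65^1.064 = 0.6323.
Surface direct beam = 1360 × 0.9397 × 0.6323 = 808.07 W/m².

808 W/m²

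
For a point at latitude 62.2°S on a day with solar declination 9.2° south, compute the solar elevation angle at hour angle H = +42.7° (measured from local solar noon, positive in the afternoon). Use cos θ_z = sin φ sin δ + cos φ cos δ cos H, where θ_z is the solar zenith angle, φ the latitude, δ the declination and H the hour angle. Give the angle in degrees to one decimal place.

cos θ_z = sin(-62.2°) sin(-9.2°) + cos(-62.2°) cos(-9.2°) cos(42.70°) = 0.1414 + 0.3383 = 0.4797.
θ_z = arccos(0.4797) = 61.33°, so the elevation is 90° − 61.33° = 28.67°.

28.7°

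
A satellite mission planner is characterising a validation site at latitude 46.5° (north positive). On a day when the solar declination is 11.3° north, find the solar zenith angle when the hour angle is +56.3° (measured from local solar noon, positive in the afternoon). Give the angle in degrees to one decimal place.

58.9°

cos θ_z = sin φ sin δ + cos φ cos δ cos H = (0.7254)(0.1959) + (0.6884)(0.9806)(0.5548) = 0.5166.
θ_z = arccos(0.5166) = 58.90°.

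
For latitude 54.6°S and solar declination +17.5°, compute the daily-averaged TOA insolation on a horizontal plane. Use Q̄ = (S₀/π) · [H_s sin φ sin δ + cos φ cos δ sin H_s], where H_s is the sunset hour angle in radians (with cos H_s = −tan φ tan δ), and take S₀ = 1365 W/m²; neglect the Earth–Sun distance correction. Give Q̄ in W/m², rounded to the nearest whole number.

97 W/m²

The sunset hour angle satisfies cos H_s = −tan φ tan δ = 0.4437, giving H_s = 63.66°. In radians, H_s = 1.1111.
H_s sin φ sin δ = 1.1111 × -0.8151 × 0.3007 = -0.2723.
cos φ cos δ sin H_s = 0.5793 × 0.9537 × 0.8962 = 0.4951.
Q̄ = (1365/π) × (-0.2723 + 0.4951) = 434.49 × 0.2228 = 96.80 W/m².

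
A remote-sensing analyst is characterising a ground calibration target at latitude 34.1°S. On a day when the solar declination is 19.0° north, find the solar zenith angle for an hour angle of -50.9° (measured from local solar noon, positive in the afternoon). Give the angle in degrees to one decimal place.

cos θ_z = sin(-34.1°) sin(19.0°) + cos(-34.1°) cos(19.0°) cos(-50.90°) = -0.1825 + 0.4938 = 0.3113.
θ_z = arccos(0.3113) = 71.86°.

71.9°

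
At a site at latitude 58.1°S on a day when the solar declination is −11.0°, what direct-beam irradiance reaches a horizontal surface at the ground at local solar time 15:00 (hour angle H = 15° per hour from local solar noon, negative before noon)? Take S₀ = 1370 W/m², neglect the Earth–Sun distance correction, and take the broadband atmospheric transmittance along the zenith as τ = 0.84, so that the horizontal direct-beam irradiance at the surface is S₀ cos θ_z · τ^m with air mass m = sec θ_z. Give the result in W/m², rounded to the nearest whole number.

521 W/m²

Hour angle H = 15° × (15 − 12) = 45.00°.
cos θ_z = sin φ sin δ + cos φ cos δ cos H = (-0.8490)(-0.1908) + (0.5284)(0.9816)(0.7071) = 0.5287.
Air mass m = 1/cos θ_z = 1/0.5287 = 1.891; τ^m = 0.84^1.891 = 0.7191.
Surface direct beam = 1370 × 0.5287 × 0.7191 = 520.86 W/m².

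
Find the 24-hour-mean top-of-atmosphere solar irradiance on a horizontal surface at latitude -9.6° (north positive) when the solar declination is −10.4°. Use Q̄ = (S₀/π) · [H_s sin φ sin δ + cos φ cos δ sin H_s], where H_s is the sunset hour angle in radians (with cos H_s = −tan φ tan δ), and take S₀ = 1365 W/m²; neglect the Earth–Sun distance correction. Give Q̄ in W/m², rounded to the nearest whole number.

442 W/m²

−tan φ tan δ = −(-0.1691)(-0.1835) = -0.0310; H_s = arccos(-0.0310) = 91.78°. In radians, H_s = 1.6019.
H_s sin φ sin δ = 1.6019 × -0.1668 × -0.1805 = 0.0482.
cos φ cos δ sin H_s = 0.9860 × 0.9836 × 0.9995 = 0.9693.
Q̄ = (1365/π) × (0.0482 + 0.9693) = 434.49 × 1.0175 = 442.09 W/m².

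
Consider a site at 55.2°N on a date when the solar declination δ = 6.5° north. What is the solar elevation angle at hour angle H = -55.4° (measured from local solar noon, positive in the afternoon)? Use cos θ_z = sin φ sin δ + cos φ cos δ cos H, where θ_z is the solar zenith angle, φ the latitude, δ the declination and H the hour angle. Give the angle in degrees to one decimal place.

With φ = 55.2°, δ = 6.5°, H = -55.40°: sin φ sin δ = 0.0930, cos φ cos δ cos H = 0.3220, so cos θ_z = 0.4150.
θ_z = arccos(0.4150) = 65.48°, so the elevation is 90° − 65.48° = 24.52°.

24.5°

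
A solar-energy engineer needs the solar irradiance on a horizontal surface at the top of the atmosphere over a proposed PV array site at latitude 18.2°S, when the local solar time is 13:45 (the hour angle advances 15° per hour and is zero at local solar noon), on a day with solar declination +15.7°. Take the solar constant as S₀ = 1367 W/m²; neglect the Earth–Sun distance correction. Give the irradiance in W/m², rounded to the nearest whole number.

Hour angle H = 15° × (13.75 − 12) = 26.25°.
With φ = -18.2°, δ = 15.7°, H = 26.25°: sin φ sin δ = -0.0845, cos φ cos δ cos H = 0.8202, so cos θ_z = 0.7357.
Top-of-atmosphere irradiance = S₀ cos θ_z = 1367 × 0.7357 = 1005.70 W/m².

1006 W/m²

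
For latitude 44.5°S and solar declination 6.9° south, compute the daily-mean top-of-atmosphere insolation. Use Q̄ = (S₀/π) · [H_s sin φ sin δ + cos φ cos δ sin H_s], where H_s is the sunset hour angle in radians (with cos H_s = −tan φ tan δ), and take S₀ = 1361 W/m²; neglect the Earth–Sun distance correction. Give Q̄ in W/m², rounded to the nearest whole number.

366 W/m²

cos H_s = −tan(-44.5°) · tan(-6.9°) = -0.1189, so H_s = arccos(-0.1189) = 96.83°. In radians, H_s = 1.6900.
H_s sin φ sin δ = 1.6900 × -0.7009 × -0.1201 = 0.1423.
cos φ cos δ sin H_s = 0.7133 × 0.9928 × 0.9929 = 0.7031.
Q̄ = (1361/π) × (0.1423 + 0.7031) = 433.22 × 0.8454 = 366.24 W/m².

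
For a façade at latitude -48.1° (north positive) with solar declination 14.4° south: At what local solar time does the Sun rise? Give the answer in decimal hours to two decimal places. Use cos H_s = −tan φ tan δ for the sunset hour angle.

cos H_s = −tan(-48.1°) · tan(-14.4°) = -0.2862, so H_s = arccos(-0.2862) = 106.63°.
Sunrise is at 12 − H_s/15 = 12 − 7.109 = 4.891 h local solar time.

4.89 h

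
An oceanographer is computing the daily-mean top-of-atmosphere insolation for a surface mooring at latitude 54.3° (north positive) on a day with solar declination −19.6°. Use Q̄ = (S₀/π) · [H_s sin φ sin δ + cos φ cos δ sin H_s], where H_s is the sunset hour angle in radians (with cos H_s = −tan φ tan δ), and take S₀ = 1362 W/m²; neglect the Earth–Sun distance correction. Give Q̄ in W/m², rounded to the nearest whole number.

cos H_s = −tan(54.3°) · tan(-19.6°) = 0.4955, so H_s = arccos(0.4955) = 60.30°. In radians, H_s = 1.0524.
H_s sin φ sin δ = 1.0524 × 0.8121 × -0.3355 = -0.2867.
cos φ cos δ sin H_s = 0.5835 × 0.9421 × 0.8686 = 0.4775.
Q̄ = (1362/π) × (-0.2867 + 0.4775) = 433.54 × 0.1908 = 82.72 W/m².

83 W/m²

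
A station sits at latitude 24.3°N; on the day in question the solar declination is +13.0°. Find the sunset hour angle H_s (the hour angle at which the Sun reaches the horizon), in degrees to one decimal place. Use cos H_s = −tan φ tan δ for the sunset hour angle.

96.0°

−tan φ tan δ = −(0.4515)(0.2309) = -0.1043; H_s = arccos(-0.1043) = 95.99°.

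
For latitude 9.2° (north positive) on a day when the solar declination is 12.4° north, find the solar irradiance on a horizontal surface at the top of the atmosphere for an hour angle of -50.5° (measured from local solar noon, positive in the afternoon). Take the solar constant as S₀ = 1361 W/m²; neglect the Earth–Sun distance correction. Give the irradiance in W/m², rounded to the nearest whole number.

881 W/m²

cos θ_z = sin(9.2°) sin(12.4°) + cos(9.2°) cos(12.4°) cos(-50.50°) = 0.0343 + 0.6132 = 0.6475.
Top-of-atmosphere irradiance = S₀ cos θ_z = 1361 × 0.6475 = 881.25 W/m².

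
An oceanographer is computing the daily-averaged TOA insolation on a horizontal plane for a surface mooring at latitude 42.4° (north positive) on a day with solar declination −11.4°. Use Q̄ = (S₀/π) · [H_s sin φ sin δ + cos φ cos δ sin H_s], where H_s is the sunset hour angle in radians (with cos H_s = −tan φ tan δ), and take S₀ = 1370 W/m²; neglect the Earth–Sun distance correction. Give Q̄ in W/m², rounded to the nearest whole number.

−tan φ tan δ = −(0.9131)(-0.2016) = 0.1841; H_s = arccos(0.1841) = 79.39°. In radians, H_s = 1.3856.
H_s sin φ sin δ = 1.3856 × 0.6743 × -0.1977 = -0.1847.
cos φ cos δ sin H_s = 0.7385 × 0.9803 × 0.9829 = 0.7116.
Q̄ = (1370/π) × (-0.1847 + 0.7116) = 436.08 × 0.5269 = 229.77 W/m².

230 W/m²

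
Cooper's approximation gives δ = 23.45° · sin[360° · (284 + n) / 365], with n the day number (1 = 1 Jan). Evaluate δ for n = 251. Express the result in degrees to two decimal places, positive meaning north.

+5.01°

360 × (284 + 251) / 365 = 527.671°; sin(527.671°) = 0.2135.
δ = 23.45 × 0.2135 = 5.007° ≈ +5.01°.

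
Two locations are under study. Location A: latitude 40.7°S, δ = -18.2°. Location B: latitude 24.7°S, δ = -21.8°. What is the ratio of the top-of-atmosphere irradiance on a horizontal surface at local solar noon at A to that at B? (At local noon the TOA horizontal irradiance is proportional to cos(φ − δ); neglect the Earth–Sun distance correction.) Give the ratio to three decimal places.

0.925

A: cos θ_z = cos(-40.7° − (-18.2°)) = 0.9239.
B: cos θ_z = cos(-24.7° − (-21.8°)) = 0.9987.
Ratio A/B = 0.9239 / 0.9987 = 0.9251.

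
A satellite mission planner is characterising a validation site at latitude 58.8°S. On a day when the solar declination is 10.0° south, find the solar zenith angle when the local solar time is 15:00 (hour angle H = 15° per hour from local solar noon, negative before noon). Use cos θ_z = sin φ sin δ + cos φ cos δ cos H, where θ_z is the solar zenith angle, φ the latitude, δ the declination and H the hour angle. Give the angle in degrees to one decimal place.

Hour angle H = 15° × (15 − 12) = 45.00°.
cos θ_z = sin φ sin δ + cos φ cos δ cos H = (-0.8554)(-0.1736) + (0.5180)(0.9848)(0.7071) = 0.5092.
θ_z = arccos(0.5092) = 59.39°.

59.4°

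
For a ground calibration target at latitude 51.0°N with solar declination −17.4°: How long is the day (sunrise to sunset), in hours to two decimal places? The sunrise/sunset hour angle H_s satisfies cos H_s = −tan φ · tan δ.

8.96 hours

−tan φ tan δ = −(1.2349)(-0.3134) = 0.3870; H_s = arccos(0.3870) = 67.23°.
Day length = 2 H_s / 15° h⁻¹ = 134.46° / 15 = 8.964 h.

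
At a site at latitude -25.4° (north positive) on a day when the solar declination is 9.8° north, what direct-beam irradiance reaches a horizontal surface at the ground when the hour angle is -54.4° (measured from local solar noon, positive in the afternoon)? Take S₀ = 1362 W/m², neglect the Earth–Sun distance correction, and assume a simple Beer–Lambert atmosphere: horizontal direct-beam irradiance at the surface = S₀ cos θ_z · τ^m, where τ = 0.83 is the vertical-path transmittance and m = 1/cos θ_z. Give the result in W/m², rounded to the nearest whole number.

cos θ_z = sin(-25.4°) sin(9.8°) + cos(-25.4°) cos(9.8°) cos(-54.40°) = -0.0730 + 0.5182 = 0.4452.
Air mass m = 1/cos θ_z = 1/0.4452 = 2.246; τ^m = 0.83^2.246 = 0.6580.
Surface direct beam = 1362 × 0.4452 × 0.6580 = 398.99 W/m².

399 W/m²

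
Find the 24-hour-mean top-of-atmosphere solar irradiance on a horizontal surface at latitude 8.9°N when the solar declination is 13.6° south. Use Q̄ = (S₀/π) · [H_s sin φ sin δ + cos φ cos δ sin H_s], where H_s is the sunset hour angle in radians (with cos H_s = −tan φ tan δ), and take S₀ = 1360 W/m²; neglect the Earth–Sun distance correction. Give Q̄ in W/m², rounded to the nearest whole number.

−tan φ tan δ = −(0.1566)(-0.2419) = 0.0379; H_s = arccos(0.0379) = 87.83°. In radians, H_s = 1.5329.
H_s sin φ sin δ = 1.5329 × 0.1547 × -0.2351 = -0.0558.
cos φ cos δ sin H_s = 0.9880 × 0.9720 × 0.9993 = 0.9597.
Q̄ = (1360/π) × (-0.0558 + 0.9597) = 432.90 × 0.9039 = 391.30 W/m².

391 W/m²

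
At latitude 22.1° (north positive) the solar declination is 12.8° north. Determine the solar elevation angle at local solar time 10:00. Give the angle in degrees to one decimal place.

60.0°

Hour angle H = 15° × (10 − 12) = -30.00°.
cos θ_z = sin φ sin δ + cos φ cos δ cos H = (0.3762)(0.2215) + (0.9265)(0.9751)(0.8660) = 0.8657.
θ_z = arccos(0.8657) = 30.04°, so the elevation is 90° − 30.04° = 59.96°.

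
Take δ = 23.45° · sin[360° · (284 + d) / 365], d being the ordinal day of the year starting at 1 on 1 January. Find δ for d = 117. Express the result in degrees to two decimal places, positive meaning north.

360 × (284 + 117) / 365 = 395.507°; sin(395.507°) = 0.5808.
δ = 23.45 × 0.5808 = 13.620° ≈ +13.62°.

+13.62°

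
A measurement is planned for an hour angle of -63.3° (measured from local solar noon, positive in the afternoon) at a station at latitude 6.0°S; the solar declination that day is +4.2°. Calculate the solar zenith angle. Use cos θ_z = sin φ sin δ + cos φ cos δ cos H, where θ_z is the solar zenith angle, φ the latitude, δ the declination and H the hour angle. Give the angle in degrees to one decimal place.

cos θ_z = sin(-6.0°) sin(4.2°) + cos(-6.0°) cos(4.2°) cos(-63.30°) = -0.0077 + 0.4457 = 0.4380.
θ_z = arccos(0.4380) = 64.02°.

64.0°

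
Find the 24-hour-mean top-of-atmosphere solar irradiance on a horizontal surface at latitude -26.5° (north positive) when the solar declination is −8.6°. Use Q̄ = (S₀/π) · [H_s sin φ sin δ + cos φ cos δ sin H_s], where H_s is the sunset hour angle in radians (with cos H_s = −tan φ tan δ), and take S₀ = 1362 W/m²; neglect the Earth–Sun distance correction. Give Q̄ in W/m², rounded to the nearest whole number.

430 W/m²

The sunset hour angle satisfies cos H_s = −tan φ tan δ = -0.0754, giving H_s = 94.32°. In radians, H_s = 1.6462.
H_s sin φ sin δ = 1.6462 × -0.4462 × -0.1495 = 0.1098.
cos φ cos δ sin H_s = 0.8949 × 0.9888 × 0.9972 = 0.8824.
Q̄ = (1362/π) × (0.1098 + 0.8824) = 433.54 × 0.9922 = 430.16 W/m².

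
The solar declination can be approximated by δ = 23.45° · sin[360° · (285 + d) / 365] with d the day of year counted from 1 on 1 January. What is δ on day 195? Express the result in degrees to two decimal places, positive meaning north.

+21.52°

360 × (285 + 195) / 365 = 473.425°; sin(473.425°) = 0.9176.
δ = 23.45 × 0.9176 = 21.518° ≈ +21.52°.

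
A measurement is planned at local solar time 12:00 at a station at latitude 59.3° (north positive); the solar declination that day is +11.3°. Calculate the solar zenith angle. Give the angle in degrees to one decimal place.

Hour angle H = 15° × (12 − 12) = 0.00°.
cos θ_z = sin(59.3°) sin(11.3°) + cos(59.3°) cos(11.3°) cos(0.00°) = 0.1685 + 0.5006 = 0.6691.
θ_z = arccos(0.6691) = 48.00°.

48.0°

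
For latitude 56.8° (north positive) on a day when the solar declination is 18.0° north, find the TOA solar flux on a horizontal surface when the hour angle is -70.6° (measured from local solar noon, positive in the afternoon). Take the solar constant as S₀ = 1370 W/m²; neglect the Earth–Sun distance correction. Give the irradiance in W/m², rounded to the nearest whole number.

591 W/m²

cos θ_z = sin(56.8°) sin(18.0°) + cos(56.8°) cos(18.0°) cos(-70.60°) = 0.2586 + 0.1730 = 0.4316.
Top-of-atmosphere irradiance = S₀ cos θ_z = 1370 × 0.4316 = 591.29 W/m².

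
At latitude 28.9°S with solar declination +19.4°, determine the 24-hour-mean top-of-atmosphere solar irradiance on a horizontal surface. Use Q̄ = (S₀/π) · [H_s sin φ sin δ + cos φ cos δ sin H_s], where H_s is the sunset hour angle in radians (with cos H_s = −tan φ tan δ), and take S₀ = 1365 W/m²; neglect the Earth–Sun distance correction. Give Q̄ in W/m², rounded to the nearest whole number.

cos H_s = −tan(-28.9°) · tan(19.4°) = 0.1944, so H_s = arccos(0.1944) = 78.79°. In radians, H_s = 1.3751.
H_s sin φ sin δ = 1.3751 × -0.4833 × 0.3322 = -0.2208.
cos φ cos δ sin H_s = 0.8755 × 0.9432 × 0.9809 = 0.8100.
Q̄ = (1365/π) × (-0.2208 + 0.8100) = 434.49 × 0.5892 = 256.00 W/m².

256 W/m²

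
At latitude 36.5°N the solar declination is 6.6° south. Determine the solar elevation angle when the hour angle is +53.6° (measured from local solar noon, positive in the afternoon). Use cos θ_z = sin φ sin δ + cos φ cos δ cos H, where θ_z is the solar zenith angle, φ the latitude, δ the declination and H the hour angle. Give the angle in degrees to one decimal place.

23.9°

cos θ_z = sin(36.5°) sin(-6.6°) + cos(36.5°) cos(-6.6°) cos(53.60°) = -0.0684 + 0.4739 = 0.4055.
θ_z = arccos(0.4055) = 66.08°, so the elevation is 90° − 66.08° = 23.92°.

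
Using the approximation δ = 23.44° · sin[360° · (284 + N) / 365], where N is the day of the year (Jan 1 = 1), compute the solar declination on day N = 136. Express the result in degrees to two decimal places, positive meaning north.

+19.02°

360 × (284 + 136) / 365 = 414.247°; sin(414.247°) = 0.8115.
δ = 23.44 × 0.8115 = 19.022° ≈ +19.02°.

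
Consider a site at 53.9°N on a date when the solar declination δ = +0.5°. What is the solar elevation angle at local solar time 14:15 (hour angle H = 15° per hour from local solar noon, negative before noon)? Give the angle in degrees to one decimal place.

29.8°

Hour angle H = 15° × (14.25 − 12) = 33.75°.
cos θ_z = sin φ sin δ + cos φ cos δ cos H = (0.8080)(0.0087) + (0.5892)(1.0000)(0.8315) = 0.4969.
θ_z = arccos(0.4969) = 60.20°, so the elevation is 90° − 60.20° = 29.80°.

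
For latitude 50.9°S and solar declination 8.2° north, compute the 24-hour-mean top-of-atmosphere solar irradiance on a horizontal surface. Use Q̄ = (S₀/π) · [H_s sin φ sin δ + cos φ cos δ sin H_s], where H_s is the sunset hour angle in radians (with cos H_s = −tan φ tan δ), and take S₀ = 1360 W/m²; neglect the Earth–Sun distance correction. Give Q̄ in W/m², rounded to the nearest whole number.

−tan φ tan δ = −(-1.2305)(0.1441) = 0.1773; H_s = arccos(0.1773) = 79.79°. In radians, H_s = 1.3926.
H_s sin φ sin δ = 1.3926 × -0.7760 × 0.1426 = -0.1541.
cos φ cos δ sin H_s = 0.6307 × 0.9898 × 0.9842 = 0.6144.
Q̄ = (1360/π) × (-0.1541 + 0.6144) = 432.90 × 0.4603 = 199.26 W/m².

199 W/m²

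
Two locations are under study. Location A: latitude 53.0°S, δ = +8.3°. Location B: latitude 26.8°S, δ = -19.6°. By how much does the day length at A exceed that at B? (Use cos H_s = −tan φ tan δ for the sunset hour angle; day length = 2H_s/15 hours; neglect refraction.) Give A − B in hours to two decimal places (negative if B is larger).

-2.87 h

A: H_s = arccos(−tan -53.0° · tan 8.3°) = 78.84°, so 2H_s/15 = 10.5120 h.
B: H_s = arccos(−tan -26.8° · tan -19.6°) = 100.36°, so 2H_s/15 = 13.3813 h.
A − B = 10.5120 − 13.3813 = -2.8693 h.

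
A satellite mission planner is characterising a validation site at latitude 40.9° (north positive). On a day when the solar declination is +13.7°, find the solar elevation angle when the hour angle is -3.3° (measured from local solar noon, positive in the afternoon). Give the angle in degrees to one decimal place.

62.6°

cos θ_z = sin φ sin δ + cos φ cos δ cos H = (0.6547)(0.2368) + (0.7559)(0.9715)(0.9983) = 0.8881.
θ_z = arccos(0.8881) = 27.36°, so the elevation is 90° − 27.36° = 62.64°.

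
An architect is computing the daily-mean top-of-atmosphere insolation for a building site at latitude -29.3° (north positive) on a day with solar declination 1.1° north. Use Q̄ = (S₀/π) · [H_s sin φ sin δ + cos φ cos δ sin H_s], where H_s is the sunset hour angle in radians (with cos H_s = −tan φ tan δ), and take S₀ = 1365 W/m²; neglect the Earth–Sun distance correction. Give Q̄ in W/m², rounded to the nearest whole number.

372 W/m²

The sunset hour angle satisfies cos H_s = −tan φ tan δ = 0.0108, giving H_s = 89.38°. In radians, H_s = 1.5600.
H_s sin φ sin δ = 1.5600 × -0.4894 × 0.0192 = -0.0147.
cos φ cos δ sin H_s = 0.8721 × 0.9998 × 0.9999 = 0.8718.
Q̄ = (1365/π) × (-0.0147 + 0.8718) = 434.49 × 0.8571 = 372.40 W/m².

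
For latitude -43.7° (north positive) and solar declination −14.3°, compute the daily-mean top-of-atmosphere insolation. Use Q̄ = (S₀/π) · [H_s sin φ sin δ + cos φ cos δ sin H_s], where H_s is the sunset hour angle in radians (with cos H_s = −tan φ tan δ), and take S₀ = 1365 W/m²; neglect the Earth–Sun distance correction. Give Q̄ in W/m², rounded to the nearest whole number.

The sunset hour angle satisfies cos H_s = −tan φ tan δ = -0.2436, giving H_s = 104.10°. In radians, H_s = 1.8169.
H_s sin φ sin δ = 1.8169 × -0.6909 × -0.2470 = 0.3101.
cos φ cos δ sin H_s = 0.7230 × 0.9690 × 0.9699 = 0.6795.
Q̄ = (1365/π) × (0.3101 + 0.6795) = 434.49 × 0.9896 = 429.97 W/m².

430 W/m²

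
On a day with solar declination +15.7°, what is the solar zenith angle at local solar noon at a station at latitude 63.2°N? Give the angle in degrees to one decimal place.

47.5°

At local solar noon the hour angle is zero, so the zenith angle is |φ − δ| = |63.2° − (15.7°)| = 47.5°.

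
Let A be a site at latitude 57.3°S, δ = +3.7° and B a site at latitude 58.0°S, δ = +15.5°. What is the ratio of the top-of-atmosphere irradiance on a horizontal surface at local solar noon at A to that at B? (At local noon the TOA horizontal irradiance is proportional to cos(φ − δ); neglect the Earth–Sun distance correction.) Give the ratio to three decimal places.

A: cos θ_z = cos(-57.3° − (3.7°)) = 0.4848.
B: cos θ_z = cos(-58.0° − (15.5°)) = 0.2840.
Ratio A/B = 0.4848 / 0.2840 = 1.7070.

1.707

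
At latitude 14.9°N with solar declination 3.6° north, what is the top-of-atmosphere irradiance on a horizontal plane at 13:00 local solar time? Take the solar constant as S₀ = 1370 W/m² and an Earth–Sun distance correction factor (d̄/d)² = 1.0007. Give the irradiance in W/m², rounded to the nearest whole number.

1299 W/m²

Hour angle H = 15° × (13 − 12) = 15.00°.
With φ = 14.9°, δ = 3.6°, H = 15.00°: sin φ sin δ = 0.0161, cos φ cos δ cos H = 0.9316, so cos θ_z = 0.9477.
Top-of-atmosphere irradiance = S₀ (d̄/d)² cos θ_z = 1370 × 1.0007 × 0.9477 = 1299.26 W/m².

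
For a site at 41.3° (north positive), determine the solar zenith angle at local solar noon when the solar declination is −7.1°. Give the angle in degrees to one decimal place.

At local solar noon the hour angle is zero, so the zenith angle is |φ − δ| = |41.3° − (-7.1°)| = 48.4°.

48.4°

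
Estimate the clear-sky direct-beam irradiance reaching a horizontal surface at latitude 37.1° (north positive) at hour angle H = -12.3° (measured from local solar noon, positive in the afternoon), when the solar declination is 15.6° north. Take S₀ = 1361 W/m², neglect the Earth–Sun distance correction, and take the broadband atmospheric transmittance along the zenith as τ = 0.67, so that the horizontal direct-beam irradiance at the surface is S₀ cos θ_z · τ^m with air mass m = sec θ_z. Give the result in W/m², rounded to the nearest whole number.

cos θ_z = sin(37.1°) sin(15.6°) + cos(37.1°) cos(15.6°) cos(-12.30°) = 0.1622 + 0.7506 = 0.9128.
Air mass m = 1/cos θ_z = 1/0.9128 = 1.096; τ^m = 0.67^1.096 = 0.6447.
Surface direct beam = 1361 × 0.9128 × 0.6447 = 800.92 W/m².

801 W/m²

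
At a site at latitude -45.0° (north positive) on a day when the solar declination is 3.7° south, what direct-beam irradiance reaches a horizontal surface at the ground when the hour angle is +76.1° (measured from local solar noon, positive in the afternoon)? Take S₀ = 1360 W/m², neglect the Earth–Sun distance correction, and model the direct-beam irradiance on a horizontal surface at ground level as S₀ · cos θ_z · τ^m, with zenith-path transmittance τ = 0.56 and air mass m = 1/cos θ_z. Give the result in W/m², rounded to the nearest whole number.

With φ = -45.0°, δ = -3.7°, H = 76.10°: sin φ sin δ = 0.0456, cos φ cos δ cos H = 0.1695, so cos θ_z = 0.2151.
Air mass m = 1/cos θ_z = 1/0.2151 = 4.649; τ^m = 0.56^4.649 = 0.0675.
Surface direct beam = 1360 × 0.2151 × 0.0675 = 19.75 W/m².

20 W/m²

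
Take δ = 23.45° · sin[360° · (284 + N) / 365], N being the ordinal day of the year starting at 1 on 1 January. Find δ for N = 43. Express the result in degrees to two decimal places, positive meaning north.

-14.27°

360 × (284 + 43) / 365 = 322.521°; sin(322.521°) = -0.6085.
δ = 23.45 × -0.6085 = -14.269° ≈ -14.27°.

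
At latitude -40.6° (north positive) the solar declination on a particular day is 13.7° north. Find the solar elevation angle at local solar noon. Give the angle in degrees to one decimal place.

35.7°

At local solar noon the hour angle is zero, so the elevation is 90° − |φ − δ| = 90° − |-40.6° − (13.7°)| = 90° − 54.3° = 35.7°.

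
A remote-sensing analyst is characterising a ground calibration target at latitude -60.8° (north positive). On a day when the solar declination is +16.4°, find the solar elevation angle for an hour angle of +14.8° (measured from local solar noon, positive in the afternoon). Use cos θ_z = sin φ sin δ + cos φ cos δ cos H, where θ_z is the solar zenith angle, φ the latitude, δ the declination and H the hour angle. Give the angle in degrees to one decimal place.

cos θ_z = sin(-60.8°) sin(16.4°) + cos(-60.8°) cos(16.4°) cos(14.80°) = -0.2465 + 0.4525 = 0.2060.
θ_z = arccos(0.2060) = 78.11°, so the elevation is 90° − 78.11° = 11.89°.

11.9°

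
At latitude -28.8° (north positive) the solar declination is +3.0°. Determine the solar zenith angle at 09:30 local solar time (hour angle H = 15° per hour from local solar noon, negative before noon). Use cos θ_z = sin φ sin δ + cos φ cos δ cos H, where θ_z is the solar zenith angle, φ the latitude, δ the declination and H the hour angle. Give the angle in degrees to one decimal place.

Hour angle H = 15° × (9.5 − 12) = -37.50°.
cos θ_z = sin(-28.8°) sin(3.0°) + cos(-28.8°) cos(3.0°) cos(-37.50°) = -0.0252 + 0.6943 = 0.6691.
θ_z = arccos(0.6691) = 48.00°.

48.0°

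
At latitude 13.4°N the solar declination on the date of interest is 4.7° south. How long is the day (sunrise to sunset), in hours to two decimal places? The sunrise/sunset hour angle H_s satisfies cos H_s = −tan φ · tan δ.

11.85 hours

The sunset hour angle satisfies cos H_s = −tan φ tan δ = 0.0196, giving H_s = 88.88°.
Day length = 2 H_s / 15° h⁻¹ = 177.76° / 15 = 11.851 h.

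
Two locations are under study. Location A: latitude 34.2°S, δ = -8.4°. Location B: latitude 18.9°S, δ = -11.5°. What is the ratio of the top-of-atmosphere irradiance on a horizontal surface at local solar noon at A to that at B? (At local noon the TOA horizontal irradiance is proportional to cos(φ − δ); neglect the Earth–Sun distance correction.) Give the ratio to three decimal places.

0.908

A: cos θ_z = cos(-34.2° − (-8.4°)) = 0.9003.
B: cos θ_z = cos(-18.9° − (-11.5°)) = 0.9917.
Ratio A/B = 0.9003 / 0.9917 = 0.9078.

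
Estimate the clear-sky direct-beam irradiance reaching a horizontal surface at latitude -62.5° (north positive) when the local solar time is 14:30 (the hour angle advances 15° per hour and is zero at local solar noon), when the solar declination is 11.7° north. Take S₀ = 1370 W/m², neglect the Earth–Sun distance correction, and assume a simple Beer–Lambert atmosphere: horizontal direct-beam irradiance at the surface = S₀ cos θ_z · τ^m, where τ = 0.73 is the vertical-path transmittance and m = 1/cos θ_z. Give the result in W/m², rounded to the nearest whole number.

Hour angle H = 15° × (14.5 − 12) = 37.50°.
With φ = -62.5°, δ = 11.7°, H = 37.50°: sin φ sin δ = -0.1799, cos φ cos δ cos H = 0.3587, so cos θ_z = 0.1788.
Air mass m = 1/cos θ_z = 1/0.1788 = 5.593; τ^m = 0.73^5.593 = 0.1720.
Surface direct beam = 1370 × 0.1788 × 0.1720 = 42.13 W/m².

42 W/m²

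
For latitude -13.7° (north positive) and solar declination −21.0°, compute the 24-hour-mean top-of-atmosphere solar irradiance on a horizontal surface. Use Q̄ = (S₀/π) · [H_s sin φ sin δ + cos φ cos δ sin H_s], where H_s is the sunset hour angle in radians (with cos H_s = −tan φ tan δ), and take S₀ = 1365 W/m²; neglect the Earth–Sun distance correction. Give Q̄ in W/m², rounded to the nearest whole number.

−tan φ tan δ = −(-0.2438)(-0.3839) = -0.0936; H_s = arccos(-0.0936) = 95.37°. In radians, H_s = 1.6645.
H_s sin φ sin δ = 1.6645 × -0.2368 × -0.3584 = 0.1413.
cos φ cos δ sin H_s = 0.9715 × 0.9336 × 0.9956 = 0.9030.
Q̄ = (1365/π) × (0.1413 + 0.9030) = 434.49 × 1.0443 = 453.74 W/m².

454 W/m²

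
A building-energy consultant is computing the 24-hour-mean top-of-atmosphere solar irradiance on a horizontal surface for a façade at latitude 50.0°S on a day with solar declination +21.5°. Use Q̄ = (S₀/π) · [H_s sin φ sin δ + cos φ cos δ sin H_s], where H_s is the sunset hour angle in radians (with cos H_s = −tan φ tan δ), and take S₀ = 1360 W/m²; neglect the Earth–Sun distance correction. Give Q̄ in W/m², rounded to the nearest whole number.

97 W/m²

−tan φ tan δ = −(-1.1918)(0.3939) = 0.4695; H_s = arccos(0.4695) = 62.00°. In radians, H_s = 1.0821.
H_s sin φ sin δ = 1.0821 × -0.7660 × 0.3665 = -0.3038.
cos φ cos δ sin H_s = 0.6428 × 0.9304 × 0.8829 = 0.5280.
Q̄ = (1360/π) × (-0.3038 + 0.5280) = 432.90 × 0.2242 = 97.06 W/m².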